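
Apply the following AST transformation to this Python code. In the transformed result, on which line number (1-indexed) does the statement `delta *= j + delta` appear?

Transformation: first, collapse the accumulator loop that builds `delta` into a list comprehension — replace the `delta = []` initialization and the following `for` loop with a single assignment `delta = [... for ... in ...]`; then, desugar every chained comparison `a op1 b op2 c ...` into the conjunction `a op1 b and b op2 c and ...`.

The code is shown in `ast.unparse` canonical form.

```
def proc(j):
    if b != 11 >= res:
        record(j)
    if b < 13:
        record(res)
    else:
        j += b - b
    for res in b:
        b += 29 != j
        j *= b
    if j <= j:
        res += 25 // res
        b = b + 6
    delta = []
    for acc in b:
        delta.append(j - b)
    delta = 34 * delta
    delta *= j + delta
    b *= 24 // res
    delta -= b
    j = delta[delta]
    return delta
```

Transformed code:
def proc(j):
    if b != 11 and 11 >= res:
        record(j)
    if b < 13:
        record(res)
    else:
        j += b - b
    for res in b:
        b += 29 != j
        j *= b
    if j <= j:
        res += 25 // res
        b = b + 6
    delta = [j - b for acc in b]
    delta = 34 * delta
    delta *= j + delta
    b *= 24 // res
    delta -= b
    j = delta[delta]
    return delta

16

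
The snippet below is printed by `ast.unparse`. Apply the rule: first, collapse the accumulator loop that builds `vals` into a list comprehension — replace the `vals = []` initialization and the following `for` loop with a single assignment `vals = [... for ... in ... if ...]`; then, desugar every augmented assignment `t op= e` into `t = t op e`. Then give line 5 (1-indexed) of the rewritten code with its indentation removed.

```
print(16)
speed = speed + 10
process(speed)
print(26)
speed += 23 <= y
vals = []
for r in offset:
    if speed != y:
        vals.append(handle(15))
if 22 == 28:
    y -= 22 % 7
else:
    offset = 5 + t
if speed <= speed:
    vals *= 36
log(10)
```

speed = speed + (23 <= y)

Transformed code:
print(16)
speed = speed + 10
process(speed)
print(26)
speed = speed + (23 <= y)
vals = [handle(15) for r in offset if speed != y]
if 22 == 28:
    y = y - 22 % 7
else:
    offset = 5 + t
if speed <= speed:
    vals = vals * 36
log(10)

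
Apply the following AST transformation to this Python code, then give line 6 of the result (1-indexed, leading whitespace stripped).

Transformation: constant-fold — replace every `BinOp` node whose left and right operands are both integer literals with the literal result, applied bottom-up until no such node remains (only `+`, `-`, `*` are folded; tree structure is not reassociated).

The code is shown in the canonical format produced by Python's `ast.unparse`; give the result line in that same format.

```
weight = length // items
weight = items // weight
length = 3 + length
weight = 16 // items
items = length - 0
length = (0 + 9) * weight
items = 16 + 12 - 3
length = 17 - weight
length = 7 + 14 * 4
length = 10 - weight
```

Transformed code:
weight = length // items
weight = items // weight
length = 3 + length
weight = 16 // items
items = length - 0
length = 9 * weight
items = 25
length = 17 - weight
length = 63
length = 10 - weight

length = 9 * weight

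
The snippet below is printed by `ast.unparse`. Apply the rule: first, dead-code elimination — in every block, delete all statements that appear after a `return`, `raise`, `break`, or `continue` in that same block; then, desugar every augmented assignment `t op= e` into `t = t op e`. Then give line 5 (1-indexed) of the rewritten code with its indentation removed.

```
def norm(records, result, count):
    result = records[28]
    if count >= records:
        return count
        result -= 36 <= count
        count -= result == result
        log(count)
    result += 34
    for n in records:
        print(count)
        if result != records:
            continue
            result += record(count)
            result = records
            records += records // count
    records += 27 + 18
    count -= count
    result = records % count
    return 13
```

result = result + 34

Transformed code:
def norm(records, result, count):
    result = records[28]
    if count >= records:
        return count
    result = result + 34
    for n in records:
        print(count)
        if result != records:
            continue
    records = records + (27 + 18)
    count = count - count
    result = records % count
    return 13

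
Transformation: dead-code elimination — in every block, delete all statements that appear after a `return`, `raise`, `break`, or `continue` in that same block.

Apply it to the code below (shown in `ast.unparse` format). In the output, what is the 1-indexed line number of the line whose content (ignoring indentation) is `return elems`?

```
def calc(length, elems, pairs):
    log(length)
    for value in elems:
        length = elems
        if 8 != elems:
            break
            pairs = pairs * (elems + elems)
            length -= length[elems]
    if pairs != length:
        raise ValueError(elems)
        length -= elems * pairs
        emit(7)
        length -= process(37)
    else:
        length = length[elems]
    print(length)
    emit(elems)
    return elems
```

13

Transformed code:
def calc(length, elems, pairs):
    log(length)
    for value in elems:
        length = elems
        if 8 != elems:
            break
    if pairs != length:
        raise ValueError(elems)
    else:
        length = length[elems]
    print(length)
    emit(elems)
    return elems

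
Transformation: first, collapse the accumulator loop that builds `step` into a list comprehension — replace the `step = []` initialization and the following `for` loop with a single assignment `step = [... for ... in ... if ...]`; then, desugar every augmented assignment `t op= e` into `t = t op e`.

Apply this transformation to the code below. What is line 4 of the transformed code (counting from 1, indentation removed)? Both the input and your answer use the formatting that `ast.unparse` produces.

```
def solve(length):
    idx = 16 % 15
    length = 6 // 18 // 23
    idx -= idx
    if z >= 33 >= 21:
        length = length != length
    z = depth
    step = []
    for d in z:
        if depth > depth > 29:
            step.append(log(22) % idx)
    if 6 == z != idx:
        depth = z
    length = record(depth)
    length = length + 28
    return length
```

idx = idx - idx

Transformed code:
def solve(length):
    idx = 16 % 15
    length = 6 // 18 // 23
    idx = idx - idx
    if z >= 33 >= 21:
        length = length != length
    z = depth
    step = [log(22) % idx for d in z if depth > depth > 29]
    if 6 == z != idx:
        depth = z
    length = record(depth)
    length = length + 28
    return length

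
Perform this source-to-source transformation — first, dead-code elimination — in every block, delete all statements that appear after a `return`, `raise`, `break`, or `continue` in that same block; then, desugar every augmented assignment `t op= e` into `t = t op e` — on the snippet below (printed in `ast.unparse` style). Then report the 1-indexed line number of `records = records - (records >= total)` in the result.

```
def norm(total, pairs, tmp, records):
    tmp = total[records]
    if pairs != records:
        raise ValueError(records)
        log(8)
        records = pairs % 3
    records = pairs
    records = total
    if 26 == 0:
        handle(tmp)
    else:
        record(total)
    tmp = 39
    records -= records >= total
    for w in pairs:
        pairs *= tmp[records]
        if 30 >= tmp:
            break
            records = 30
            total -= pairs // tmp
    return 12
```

12

Transformed code:
def norm(total, pairs, tmp, records):
    tmp = total[records]
    if pairs != records:
        raise ValueError(records)
    records = pairs
    records = total
    if 26 == 0:
        handle(tmp)
    else:
        record(total)
    tmp = 39
    records = records - (records >= total)
    for w in pairs:
        pairs = pairs * tmp[records]
        if 30 >= tmp:
            break
    return 12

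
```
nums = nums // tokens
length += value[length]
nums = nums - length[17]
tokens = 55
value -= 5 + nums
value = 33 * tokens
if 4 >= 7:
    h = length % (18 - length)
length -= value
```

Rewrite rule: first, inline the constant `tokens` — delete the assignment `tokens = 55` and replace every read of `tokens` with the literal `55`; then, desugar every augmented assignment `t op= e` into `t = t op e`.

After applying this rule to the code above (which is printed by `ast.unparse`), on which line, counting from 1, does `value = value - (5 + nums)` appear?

Transformed code:
nums = nums // 55
length = length + value[length]
nums = nums - length[17]
value = value - (5 + nums)
value = 33 * 55
if 4 >= 7:
    h = length % (18 - length)
length = length - value

4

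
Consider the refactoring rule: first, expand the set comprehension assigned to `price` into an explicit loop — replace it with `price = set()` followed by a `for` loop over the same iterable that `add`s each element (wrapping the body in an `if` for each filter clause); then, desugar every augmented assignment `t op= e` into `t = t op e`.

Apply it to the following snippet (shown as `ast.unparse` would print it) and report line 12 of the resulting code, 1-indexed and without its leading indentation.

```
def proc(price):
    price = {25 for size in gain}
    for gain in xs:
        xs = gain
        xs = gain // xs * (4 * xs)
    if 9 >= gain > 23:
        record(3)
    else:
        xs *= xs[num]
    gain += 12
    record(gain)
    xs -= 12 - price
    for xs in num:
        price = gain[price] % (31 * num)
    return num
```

Transformed code:
def proc(price):
    price = set()
    for size in gain:
        price.add(25)
    for gain in xs:
        xs = gain
        xs = gain // xs * (4 * xs)
    if 9 >= gain > 23:
        record(3)
    else:
        xs = xs * xs[num]
    gain = gain + 12
    record(gain)
    xs = xs - (12 - price)
    for xs in num:
        price = gain[price] % (31 * num)
    return num

gain = gain + 12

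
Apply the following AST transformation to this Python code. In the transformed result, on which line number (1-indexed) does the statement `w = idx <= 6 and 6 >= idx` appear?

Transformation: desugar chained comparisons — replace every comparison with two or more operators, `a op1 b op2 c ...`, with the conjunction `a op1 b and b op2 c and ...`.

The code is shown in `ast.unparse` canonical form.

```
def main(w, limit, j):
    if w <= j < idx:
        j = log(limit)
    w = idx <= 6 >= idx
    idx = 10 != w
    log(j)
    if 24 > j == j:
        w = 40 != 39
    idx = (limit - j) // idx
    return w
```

Transformed code:
def main(w, limit, j):
    if w <= j and j < idx:
        j = log(limit)
    w = idx <= 6 and 6 >= idx
    idx = 10 != w
    log(j)
    if 24 > j and j == j:
        w = 40 != 39
    idx = (limit - j) // idx
    return w

4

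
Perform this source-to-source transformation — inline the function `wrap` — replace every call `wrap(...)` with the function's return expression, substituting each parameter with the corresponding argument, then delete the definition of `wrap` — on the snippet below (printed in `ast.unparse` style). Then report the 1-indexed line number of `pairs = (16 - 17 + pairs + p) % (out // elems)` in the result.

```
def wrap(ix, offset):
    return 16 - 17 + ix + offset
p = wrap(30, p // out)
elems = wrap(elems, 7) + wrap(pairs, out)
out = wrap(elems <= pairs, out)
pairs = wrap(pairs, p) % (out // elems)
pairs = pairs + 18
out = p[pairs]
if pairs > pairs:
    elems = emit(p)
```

4

Transformed code:
p = 16 - 17 + 30 + p // out
elems = 16 - 17 + elems + 7 + (16 - 17 + pairs + out)
out = 16 - 17 + (elems <= pairs) + out
pairs = (16 - 17 + pairs + p) % (out // elems)
pairs = pairs + 18
out = p[pairs]
if pairs > pairs:
    elems = emit(p)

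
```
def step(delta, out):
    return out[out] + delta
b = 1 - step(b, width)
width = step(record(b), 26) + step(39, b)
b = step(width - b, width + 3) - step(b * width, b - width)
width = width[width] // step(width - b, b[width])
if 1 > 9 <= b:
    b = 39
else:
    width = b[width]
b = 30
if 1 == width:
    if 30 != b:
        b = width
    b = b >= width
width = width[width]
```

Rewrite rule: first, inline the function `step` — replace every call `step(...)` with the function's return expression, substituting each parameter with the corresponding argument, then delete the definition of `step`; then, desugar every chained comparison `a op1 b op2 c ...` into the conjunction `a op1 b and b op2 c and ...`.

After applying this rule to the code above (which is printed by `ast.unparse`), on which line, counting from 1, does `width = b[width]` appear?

8

Transformed code:
b = 1 - (width[width] + b)
width = 26[26] + record(b) + (b[b] + 39)
b = (width + 3)[width + 3] + (width - b) - ((b - width)[b - width] + b * width)
width = width[width] // (b[width][b[width]] + (width - b))
if 1 > 9 and 9 <= b:
    b = 39
else:
    width = b[width]
b = 30
if 1 == width:
    if 30 != b:
        b = width
    b = b >= width
width = width[width]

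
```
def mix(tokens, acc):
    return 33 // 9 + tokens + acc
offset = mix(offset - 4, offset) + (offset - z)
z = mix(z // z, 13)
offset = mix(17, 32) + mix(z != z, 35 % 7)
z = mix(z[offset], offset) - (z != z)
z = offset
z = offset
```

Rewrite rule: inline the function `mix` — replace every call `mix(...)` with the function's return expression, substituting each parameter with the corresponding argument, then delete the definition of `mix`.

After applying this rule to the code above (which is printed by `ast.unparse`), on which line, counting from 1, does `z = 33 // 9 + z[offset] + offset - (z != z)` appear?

Transformed code:
offset = 33 // 9 + (offset - 4) + offset + (offset - z)
z = 33 // 9 + z // z + 13
offset = 33 // 9 + 17 + 32 + (33 // 9 + (z != z) + 35 % 7)
z = 33 // 9 + z[offset] + offset - (z != z)
z = offset
z = offset

4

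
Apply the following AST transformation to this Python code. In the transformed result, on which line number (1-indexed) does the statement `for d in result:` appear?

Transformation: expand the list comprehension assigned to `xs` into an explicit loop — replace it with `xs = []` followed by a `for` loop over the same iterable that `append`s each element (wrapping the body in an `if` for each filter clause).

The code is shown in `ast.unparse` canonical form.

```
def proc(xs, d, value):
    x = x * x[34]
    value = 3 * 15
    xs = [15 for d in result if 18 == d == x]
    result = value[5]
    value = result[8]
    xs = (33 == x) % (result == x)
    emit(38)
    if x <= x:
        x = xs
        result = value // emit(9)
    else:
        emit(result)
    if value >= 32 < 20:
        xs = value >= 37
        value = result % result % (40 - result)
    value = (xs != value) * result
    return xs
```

5

Transformed code:
def proc(xs, d, value):
    x = x * x[34]
    value = 3 * 15
    xs = []
    for d in result:
        if 18 == d == x:
            xs.append(15)
    result = value[5]
    value = result[8]
    xs = (33 == x) % (result == x)
    emit(38)
    if x <= x:
        x = xs
        result = value // emit(9)
    else:
        emit(result)
    if value >= 32 < 20:
        xs = value >= 37
        value = result % result % (40 - result)
    value = (xs != value) * result
    return xs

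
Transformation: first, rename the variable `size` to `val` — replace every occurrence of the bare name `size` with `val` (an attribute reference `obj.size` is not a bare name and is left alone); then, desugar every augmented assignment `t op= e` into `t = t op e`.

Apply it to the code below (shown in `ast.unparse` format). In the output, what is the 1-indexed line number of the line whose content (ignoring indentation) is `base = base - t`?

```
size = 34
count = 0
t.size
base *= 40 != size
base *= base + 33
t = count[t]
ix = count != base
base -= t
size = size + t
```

Transformed code:
val = 34
count = 0
t.size
base = base * (40 != val)
base = base * (base + 33)
t = count[t]
ix = count != base
base = base - t
val = val + t

8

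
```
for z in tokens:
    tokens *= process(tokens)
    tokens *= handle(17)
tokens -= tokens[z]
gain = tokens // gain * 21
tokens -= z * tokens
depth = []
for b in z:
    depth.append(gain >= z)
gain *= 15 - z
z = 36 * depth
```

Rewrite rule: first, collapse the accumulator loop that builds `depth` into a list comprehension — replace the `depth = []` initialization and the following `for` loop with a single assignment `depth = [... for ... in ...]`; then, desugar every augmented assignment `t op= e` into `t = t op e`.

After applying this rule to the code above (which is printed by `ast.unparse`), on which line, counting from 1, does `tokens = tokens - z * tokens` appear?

Transformed code:
for z in tokens:
    tokens = tokens * process(tokens)
    tokens = tokens * handle(17)
tokens = tokens - tokens[z]
gain = tokens // gain * 21
tokens = tokens - z * tokens
depth = [gain >= z for b in z]
gain = gain * (15 - z)
z = 36 * depth

6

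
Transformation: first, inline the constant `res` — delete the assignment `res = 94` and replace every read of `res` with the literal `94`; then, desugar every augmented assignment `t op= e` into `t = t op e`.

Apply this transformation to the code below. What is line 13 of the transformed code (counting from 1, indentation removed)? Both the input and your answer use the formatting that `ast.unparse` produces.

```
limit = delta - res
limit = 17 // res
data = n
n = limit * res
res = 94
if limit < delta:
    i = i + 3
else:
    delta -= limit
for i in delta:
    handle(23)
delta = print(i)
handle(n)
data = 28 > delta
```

data = 28 > delta

Transformed code:
limit = delta - 94
limit = 17 // 94
data = n
n = limit * 94
if limit < delta:
    i = i + 3
else:
    delta = delta - limit
for i in delta:
    handle(23)
delta = print(i)
handle(n)
data = 28 > delta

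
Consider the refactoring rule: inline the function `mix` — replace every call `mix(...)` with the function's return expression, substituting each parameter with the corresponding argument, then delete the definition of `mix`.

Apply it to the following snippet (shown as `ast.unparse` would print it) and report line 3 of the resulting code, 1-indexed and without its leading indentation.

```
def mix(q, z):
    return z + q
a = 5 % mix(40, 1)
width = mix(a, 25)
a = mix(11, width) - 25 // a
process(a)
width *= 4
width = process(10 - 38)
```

a = width + 11 - 25 // a

Transformed code:
a = 5 % (1 + 40)
width = 25 + a
a = width + 11 - 25 // a
process(a)
width *= 4
width = process(10 - 38)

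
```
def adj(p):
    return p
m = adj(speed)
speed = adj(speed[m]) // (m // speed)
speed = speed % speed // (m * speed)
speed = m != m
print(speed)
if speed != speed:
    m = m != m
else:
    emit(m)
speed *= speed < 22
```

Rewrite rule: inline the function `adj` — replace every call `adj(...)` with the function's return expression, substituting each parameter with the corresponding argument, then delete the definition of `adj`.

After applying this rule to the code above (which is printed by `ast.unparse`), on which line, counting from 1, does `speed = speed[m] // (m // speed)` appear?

2

Transformed code:
m = speed
speed = speed[m] // (m // speed)
speed = speed % speed // (m * speed)
speed = m != m
print(speed)
if speed != speed:
    m = m != m
else:
    emit(m)
speed *= speed < 22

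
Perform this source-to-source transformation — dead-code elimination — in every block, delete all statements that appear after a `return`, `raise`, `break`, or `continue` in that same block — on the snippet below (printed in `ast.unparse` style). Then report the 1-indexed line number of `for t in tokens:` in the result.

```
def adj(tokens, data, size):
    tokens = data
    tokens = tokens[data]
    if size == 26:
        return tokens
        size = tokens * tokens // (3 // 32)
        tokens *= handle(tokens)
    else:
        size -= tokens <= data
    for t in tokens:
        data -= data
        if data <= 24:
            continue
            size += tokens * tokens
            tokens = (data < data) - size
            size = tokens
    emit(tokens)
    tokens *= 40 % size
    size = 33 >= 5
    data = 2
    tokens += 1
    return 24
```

8

Transformed code:
def adj(tokens, data, size):
    tokens = data
    tokens = tokens[data]
    if size == 26:
        return tokens
    else:
        size -= tokens <= data
    for t in tokens:
        data -= data
        if data <= 24:
            continue
    emit(tokens)
    tokens *= 40 % size
    size = 33 >= 5
    data = 2
    tokens += 1
    return 24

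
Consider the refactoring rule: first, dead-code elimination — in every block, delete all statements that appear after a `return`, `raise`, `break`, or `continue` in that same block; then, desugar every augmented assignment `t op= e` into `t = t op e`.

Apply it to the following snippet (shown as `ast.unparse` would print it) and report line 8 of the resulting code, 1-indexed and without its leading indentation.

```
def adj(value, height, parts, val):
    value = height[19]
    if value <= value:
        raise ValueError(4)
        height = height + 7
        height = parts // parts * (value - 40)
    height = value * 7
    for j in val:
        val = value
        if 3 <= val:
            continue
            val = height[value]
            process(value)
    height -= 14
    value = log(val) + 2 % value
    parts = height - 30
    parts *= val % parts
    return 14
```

Transformed code:
def adj(value, height, parts, val):
    value = height[19]
    if value <= value:
        raise ValueError(4)
    height = value * 7
    for j in val:
        val = value
        if 3 <= val:
            continue
    height = height - 14
    value = log(val) + 2 % value
    parts = height - 30
    parts = parts * (val % parts)
    return 14

if 3 <= val:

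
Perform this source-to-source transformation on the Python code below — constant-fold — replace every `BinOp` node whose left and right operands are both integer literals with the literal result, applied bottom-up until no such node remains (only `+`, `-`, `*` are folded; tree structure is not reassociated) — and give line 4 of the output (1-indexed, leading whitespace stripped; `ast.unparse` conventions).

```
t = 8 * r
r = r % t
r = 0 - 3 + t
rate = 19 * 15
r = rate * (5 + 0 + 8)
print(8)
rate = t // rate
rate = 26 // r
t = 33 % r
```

rate = 285

Transformed code:
t = 8 * r
r = r % t
r = -3 + t
rate = 285
r = rate * 13
print(8)
rate = t // rate
rate = 26 // r
t = 33 % r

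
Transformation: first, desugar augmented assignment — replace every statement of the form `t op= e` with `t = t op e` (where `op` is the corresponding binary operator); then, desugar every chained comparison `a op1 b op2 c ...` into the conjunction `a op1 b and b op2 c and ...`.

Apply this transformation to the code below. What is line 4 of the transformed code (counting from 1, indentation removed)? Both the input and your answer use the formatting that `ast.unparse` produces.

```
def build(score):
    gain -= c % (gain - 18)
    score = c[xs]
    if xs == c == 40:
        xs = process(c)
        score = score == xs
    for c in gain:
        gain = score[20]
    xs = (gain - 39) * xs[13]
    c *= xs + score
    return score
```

Transformed code:
def build(score):
    gain = gain - c % (gain - 18)
    score = c[xs]
    if xs == c and c == 40:
        xs = process(c)
        score = score == xs
    for c in gain:
        gain = score[20]
    xs = (gain - 39) * xs[13]
    c = c * (xs + score)
    return score

if xs == c and c == 40:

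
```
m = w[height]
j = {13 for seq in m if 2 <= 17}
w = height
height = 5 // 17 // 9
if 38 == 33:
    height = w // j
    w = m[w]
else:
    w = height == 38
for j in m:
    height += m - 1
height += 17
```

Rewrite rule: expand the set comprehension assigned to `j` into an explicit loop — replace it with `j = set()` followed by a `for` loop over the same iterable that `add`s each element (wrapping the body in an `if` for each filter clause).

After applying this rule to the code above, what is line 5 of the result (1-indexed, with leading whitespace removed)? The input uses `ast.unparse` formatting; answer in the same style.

j.add(13)

Transformed code:
m = w[height]
j = set()
for seq in m:
    if 2 <= 17:
        j.add(13)
w = height
height = 5 // 17 // 9
if 38 == 33:
    height = w // j
    w = m[w]
else:
    w = height == 38
for j in m:
    height += m - 1
height += 17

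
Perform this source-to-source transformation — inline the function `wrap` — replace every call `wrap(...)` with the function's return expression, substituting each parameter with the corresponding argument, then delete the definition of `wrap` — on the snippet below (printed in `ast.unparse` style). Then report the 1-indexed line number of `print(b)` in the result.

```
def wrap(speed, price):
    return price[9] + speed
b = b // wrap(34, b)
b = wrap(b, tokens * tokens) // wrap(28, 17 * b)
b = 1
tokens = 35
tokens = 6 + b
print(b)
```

6

Transformed code:
b = b // (b[9] + 34)
b = ((tokens * tokens)[9] + b) // ((17 * b)[9] + 28)
b = 1
tokens = 35
tokens = 6 + b
print(b)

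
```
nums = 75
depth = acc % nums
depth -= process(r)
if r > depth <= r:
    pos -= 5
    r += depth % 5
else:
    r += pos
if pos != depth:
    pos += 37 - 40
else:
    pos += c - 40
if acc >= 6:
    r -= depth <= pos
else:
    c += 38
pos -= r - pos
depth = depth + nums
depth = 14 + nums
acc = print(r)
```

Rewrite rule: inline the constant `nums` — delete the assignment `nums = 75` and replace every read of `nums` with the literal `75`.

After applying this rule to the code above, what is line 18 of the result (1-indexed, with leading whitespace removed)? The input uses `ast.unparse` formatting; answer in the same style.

Transformed code:
depth = acc % 75
depth -= process(r)
if r > depth <= r:
    pos -= 5
    r += depth % 5
else:
    r += pos
if pos != depth:
    pos += 37 - 40
else:
    pos += c - 40
if acc >= 6:
    r -= depth <= pos
else:
    c += 38
pos -= r - pos
depth = depth + 75
depth = 14 + 75
acc = print(r)

depth = 14 + 75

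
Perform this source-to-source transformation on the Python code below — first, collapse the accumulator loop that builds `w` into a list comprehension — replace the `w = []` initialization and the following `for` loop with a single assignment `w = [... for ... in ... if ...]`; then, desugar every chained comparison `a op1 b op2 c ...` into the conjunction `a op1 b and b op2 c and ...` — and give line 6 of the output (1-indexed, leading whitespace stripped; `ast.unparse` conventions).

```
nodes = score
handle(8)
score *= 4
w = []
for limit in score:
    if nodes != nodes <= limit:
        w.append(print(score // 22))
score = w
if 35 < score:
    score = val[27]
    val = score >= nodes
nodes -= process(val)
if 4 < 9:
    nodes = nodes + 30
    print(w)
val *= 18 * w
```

Transformed code:
nodes = score
handle(8)
score *= 4
w = [print(score // 22) for limit in score if nodes != nodes and nodes <= limit]
score = w
if 35 < score:
    score = val[27]
    val = score >= nodes
nodes -= process(val)
if 4 < 9:
    nodes = nodes + 30
    print(w)
val *= 18 * w

if 35 < score:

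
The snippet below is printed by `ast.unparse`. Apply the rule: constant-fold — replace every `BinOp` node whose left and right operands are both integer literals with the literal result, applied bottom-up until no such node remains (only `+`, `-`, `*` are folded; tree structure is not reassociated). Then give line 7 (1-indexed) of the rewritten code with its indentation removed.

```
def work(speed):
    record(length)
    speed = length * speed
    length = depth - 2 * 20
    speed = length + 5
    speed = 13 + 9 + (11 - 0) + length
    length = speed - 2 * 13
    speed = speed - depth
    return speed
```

length = speed - 26

Transformed code:
def work(speed):
    record(length)
    speed = length * speed
    length = depth - 40
    speed = length + 5
    speed = 33 + length
    length = speed - 26
    speed = speed - depth
    return speed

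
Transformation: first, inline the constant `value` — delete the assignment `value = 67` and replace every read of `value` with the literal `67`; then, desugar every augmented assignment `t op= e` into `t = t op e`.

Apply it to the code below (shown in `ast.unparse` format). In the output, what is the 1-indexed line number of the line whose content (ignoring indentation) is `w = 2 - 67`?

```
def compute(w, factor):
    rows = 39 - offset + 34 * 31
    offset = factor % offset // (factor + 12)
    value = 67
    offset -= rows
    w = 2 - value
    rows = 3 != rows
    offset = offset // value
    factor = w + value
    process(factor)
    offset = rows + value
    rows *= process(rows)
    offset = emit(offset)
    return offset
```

Transformed code:
def compute(w, factor):
    rows = 39 - offset + 34 * 31
    offset = factor % offset // (factor + 12)
    offset = offset - rows
    w = 2 - 67
    rows = 3 != rows
    offset = offset // 67
    factor = w + 67
    process(factor)
    offset = rows + 67
    rows = rows * process(rows)
    offset = emit(offset)
    return offset

5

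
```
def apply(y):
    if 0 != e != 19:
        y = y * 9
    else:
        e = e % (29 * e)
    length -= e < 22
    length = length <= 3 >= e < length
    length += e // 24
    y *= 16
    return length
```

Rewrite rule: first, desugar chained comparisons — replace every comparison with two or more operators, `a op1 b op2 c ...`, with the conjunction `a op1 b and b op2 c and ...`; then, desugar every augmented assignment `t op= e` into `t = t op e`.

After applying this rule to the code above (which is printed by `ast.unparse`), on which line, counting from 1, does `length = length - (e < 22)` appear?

6

Transformed code:
def apply(y):
    if 0 != e and e != 19:
        y = y * 9
    else:
        e = e % (29 * e)
    length = length - (e < 22)
    length = length <= 3 and 3 >= e and (e < length)
    length = length + e // 24
    y = y * 16
    return length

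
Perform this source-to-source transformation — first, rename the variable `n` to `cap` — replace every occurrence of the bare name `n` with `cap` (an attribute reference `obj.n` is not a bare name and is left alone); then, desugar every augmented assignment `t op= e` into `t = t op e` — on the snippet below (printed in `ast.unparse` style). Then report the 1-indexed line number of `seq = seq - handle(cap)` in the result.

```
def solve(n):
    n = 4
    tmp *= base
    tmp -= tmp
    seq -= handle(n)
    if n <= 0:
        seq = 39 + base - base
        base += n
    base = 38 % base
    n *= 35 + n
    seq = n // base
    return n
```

Transformed code:
def solve(cap):
    cap = 4
    tmp = tmp * base
    tmp = tmp - tmp
    seq = seq - handle(cap)
    if cap <= 0:
        seq = 39 + base - base
        base = base + cap
    base = 38 % base
    cap = cap * (35 + cap)
    seq = cap // base
    return cap

5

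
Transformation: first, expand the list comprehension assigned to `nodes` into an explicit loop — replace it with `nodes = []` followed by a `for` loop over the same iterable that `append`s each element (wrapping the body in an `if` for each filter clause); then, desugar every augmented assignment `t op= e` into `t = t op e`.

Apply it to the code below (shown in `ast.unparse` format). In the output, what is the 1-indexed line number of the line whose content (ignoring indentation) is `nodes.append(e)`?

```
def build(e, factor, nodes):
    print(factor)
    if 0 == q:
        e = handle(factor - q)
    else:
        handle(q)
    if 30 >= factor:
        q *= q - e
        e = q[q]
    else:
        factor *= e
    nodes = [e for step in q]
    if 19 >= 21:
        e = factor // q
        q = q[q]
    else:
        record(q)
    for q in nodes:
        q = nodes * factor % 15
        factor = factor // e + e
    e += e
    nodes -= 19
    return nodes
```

Transformed code:
def build(e, factor, nodes):
    print(factor)
    if 0 == q:
        e = handle(factor - q)
    else:
        handle(q)
    if 30 >= factor:
        q = q * (q - e)
        e = q[q]
    else:
        factor = factor * e
    nodes = []
    for step in q:
        nodes.append(e)
    if 19 >= 21:
        e = factor // q
        q = q[q]
    else:
        record(q)
    for q in nodes:
        q = nodes * factor % 15
        factor = factor // e + e
    e = e + e
    nodes = nodes - 19
    return nodes

14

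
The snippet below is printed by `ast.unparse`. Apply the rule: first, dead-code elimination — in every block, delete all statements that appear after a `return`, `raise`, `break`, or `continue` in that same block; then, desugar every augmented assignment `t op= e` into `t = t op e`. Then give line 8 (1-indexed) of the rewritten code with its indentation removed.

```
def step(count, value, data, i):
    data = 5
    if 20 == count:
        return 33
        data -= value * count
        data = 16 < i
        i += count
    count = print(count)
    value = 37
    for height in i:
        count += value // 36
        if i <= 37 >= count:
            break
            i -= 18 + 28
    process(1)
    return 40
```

count = count + value // 36

Transformed code:
def step(count, value, data, i):
    data = 5
    if 20 == count:
        return 33
    count = print(count)
    value = 37
    for height in i:
        count = count + value // 36
        if i <= 37 >= count:
            break
    process(1)
    return 40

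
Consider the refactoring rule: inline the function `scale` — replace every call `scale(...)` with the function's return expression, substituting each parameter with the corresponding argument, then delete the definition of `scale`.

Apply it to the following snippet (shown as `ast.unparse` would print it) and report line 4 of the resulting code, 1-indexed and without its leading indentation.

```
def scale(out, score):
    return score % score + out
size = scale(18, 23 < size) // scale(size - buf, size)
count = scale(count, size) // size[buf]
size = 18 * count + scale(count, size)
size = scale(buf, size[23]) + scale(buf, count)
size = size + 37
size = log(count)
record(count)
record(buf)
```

Transformed code:
size = ((23 < size) % (23 < size) + 18) // (size % size + (size - buf))
count = (size % size + count) // size[buf]
size = 18 * count + (size % size + count)
size = size[23] % size[23] + buf + (count % count + buf)
size = size + 37
size = log(count)
record(count)
record(buf)

size = size[23] % size[23] + buf + (count % count + buf)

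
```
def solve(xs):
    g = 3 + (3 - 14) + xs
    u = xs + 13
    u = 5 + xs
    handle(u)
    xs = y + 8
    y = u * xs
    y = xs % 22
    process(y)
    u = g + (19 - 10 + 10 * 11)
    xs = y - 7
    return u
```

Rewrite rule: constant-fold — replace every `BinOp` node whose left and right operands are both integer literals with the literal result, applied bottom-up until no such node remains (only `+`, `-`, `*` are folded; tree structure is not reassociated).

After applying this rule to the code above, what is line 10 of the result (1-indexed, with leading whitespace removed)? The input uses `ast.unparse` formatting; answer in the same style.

Transformed code:
def solve(xs):
    g = -8 + xs
    u = xs + 13
    u = 5 + xs
    handle(u)
    xs = y + 8
    y = u * xs
    y = xs % 22
    process(y)
    u = g + 119
    xs = y - 7
    return u

u = g + 119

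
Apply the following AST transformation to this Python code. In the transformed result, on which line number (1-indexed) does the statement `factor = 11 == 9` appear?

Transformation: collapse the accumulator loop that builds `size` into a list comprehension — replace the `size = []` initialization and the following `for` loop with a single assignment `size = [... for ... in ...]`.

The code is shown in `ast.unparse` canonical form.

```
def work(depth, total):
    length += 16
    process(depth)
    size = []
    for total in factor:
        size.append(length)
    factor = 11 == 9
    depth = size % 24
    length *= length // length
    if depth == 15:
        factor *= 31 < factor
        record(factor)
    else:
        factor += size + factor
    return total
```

Transformed code:
def work(depth, total):
    length += 16
    process(depth)
    size = [length for total in factor]
    factor = 11 == 9
    depth = size % 24
    length *= length // length
    if depth == 15:
        factor *= 31 < factor
        record(factor)
    else:
        factor += size + factor
    return total

5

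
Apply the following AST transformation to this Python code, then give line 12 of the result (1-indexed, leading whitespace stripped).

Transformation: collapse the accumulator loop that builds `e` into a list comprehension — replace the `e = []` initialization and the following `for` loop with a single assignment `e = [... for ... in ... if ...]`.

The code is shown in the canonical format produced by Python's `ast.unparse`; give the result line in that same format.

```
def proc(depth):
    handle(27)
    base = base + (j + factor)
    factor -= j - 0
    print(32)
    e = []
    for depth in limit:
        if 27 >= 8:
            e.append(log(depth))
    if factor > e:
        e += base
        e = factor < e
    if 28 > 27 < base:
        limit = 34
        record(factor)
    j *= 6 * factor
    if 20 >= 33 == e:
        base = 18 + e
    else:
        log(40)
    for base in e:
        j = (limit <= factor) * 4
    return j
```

record(factor)

Transformed code:
def proc(depth):
    handle(27)
    base = base + (j + factor)
    factor -= j - 0
    print(32)
    e = [log(depth) for depth in limit if 27 >= 8]
    if factor > e:
        e += base
        e = factor < e
    if 28 > 27 < base:
        limit = 34
        record(factor)
    j *= 6 * factor
    if 20 >= 33 == e:
        base = 18 + e
    else:
        log(40)
    for base in e:
        j = (limit <= factor) * 4
    return j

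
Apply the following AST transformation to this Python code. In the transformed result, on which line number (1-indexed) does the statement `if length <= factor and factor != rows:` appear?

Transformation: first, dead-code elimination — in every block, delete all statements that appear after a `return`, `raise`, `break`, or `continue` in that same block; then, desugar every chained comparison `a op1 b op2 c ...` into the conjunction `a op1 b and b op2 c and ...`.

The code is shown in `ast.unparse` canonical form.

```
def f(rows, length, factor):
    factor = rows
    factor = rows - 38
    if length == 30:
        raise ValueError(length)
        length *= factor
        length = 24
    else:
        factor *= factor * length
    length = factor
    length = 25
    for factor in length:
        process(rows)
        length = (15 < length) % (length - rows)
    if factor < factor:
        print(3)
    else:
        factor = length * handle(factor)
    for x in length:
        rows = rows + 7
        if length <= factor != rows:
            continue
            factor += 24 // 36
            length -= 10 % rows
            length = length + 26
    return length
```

19

Transformed code:
def f(rows, length, factor):
    factor = rows
    factor = rows - 38
    if length == 30:
        raise ValueError(length)
    else:
        factor *= factor * length
    length = factor
    length = 25
    for factor in length:
        process(rows)
        length = (15 < length) % (length - rows)
    if factor < factor:
        print(3)
    else:
        factor = length * handle(factor)
    for x in length:
        rows = rows + 7
        if length <= factor and factor != rows:
            continue
    return length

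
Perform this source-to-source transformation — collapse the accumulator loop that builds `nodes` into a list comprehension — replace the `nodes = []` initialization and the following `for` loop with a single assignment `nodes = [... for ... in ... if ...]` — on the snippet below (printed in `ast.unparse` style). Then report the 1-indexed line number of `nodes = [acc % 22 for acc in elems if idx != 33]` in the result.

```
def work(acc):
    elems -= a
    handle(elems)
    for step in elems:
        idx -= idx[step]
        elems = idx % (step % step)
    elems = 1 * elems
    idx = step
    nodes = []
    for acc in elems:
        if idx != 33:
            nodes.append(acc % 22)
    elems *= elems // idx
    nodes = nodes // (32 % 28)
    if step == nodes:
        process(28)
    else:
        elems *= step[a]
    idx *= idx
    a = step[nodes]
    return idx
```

Transformed code:
def work(acc):
    elems -= a
    handle(elems)
    for step in elems:
        idx -= idx[step]
        elems = idx % (step % step)
    elems = 1 * elems
    idx = step
    nodes = [acc % 22 for acc in elems if idx != 33]
    elems *= elems // idx
    nodes = nodes // (32 % 28)
    if step == nodes:
        process(28)
    else:
        elems *= step[a]
    idx *= idx
    a = step[nodes]
    return idx

9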